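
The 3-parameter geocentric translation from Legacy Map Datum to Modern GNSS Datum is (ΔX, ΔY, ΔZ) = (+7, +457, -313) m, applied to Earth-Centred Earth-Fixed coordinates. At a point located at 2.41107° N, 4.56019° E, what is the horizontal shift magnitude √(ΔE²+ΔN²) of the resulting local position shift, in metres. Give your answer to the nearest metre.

553 m

At φ = 2.41107°, λ = 4.56019°: sin φ = 0.042069, cos φ = 0.999115, sin λ = 0.079506, cos λ = 0.996834.
ΔE = −sin λ·ΔX + cos λ·ΔY = −(0.079506)·(7) + (0.996834)·(457) = 455.00 m.
ΔN = −sin φ cos λ·ΔX − sin φ sin λ·ΔY + cos φ·ΔZ = −(0.042069)(0.996834)(7) − (0.042069)(0.079506)(457) + (0.999115)(-313) = -314.54 m.
Horizontal magnitude = √(ΔE² + ΔN²) = √(455.00² + (-314.54)²) = 553.14 m.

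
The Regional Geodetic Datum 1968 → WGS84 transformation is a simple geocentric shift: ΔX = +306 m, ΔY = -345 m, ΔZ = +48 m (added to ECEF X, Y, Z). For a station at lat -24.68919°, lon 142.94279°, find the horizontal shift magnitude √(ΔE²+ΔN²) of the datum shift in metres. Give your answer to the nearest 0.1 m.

At φ = -24.68919°, λ = 142.94279°: sin φ = -0.417696, cos φ = 0.908587, sin λ = 0.602612, cos λ = -0.798034.
ΔE = −sin λ·ΔX + cos λ·ΔY = −(0.602612)·(306) + (-0.798034)·(-345) = 90.92 m.
ΔN = −sin φ cos λ·ΔX − sin φ sin λ·ΔY + cos φ·ΔZ = −(-0.417696)(-0.798034)(306) − (-0.417696)(0.602612)(-345) + (0.908587)(48) = -145.23 m.
Horizontal magnitude = √(ΔE² + ΔN²) = √(90.92² + (-145.23)²) = 171.34 m.

171.3 m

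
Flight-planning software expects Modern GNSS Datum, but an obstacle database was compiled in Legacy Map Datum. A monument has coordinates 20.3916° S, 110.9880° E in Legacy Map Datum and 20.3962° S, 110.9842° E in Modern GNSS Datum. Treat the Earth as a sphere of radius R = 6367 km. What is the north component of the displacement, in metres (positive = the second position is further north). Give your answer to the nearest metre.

Δφ = -20.3962° − -20.3916° = -0.0046°; Δλ = 110.9842° − 110.9880° = -0.0038°.
1° along a meridian = πR/180 = 111125 m.
ΔN = Δφ × 111125 = -511.2 m; ΔE = Δλ × 111125 × cos(-20.3916°) = -0.0038 × 111125 × 0.937333 = -395.8 m.

ΔN = -511 m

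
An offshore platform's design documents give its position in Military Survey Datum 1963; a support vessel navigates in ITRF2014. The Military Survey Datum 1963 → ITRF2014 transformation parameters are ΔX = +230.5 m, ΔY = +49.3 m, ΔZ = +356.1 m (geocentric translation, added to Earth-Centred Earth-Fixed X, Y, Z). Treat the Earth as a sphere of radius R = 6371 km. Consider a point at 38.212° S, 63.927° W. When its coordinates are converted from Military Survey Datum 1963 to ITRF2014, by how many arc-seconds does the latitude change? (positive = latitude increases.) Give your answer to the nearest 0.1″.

Δφ = 10.2″

sin φ = -0.618573, cos φ = 0.785727, sin λ = -0.898235, cos λ = 0.439516.
North component: ΔN = −sin φ cos λ·ΔX − sin φ sin λ·ΔY + cos φ·ΔZ = −(-0.618573)(0.439516)(230.5) − (-0.618573)(-0.898235)(49.3) + (0.785727)(356.1) = 315.07 m.
1° of latitude spans πR/180 = 111195 m, so Δφ = 315.07 / 111195 × 3600 = 10.201″.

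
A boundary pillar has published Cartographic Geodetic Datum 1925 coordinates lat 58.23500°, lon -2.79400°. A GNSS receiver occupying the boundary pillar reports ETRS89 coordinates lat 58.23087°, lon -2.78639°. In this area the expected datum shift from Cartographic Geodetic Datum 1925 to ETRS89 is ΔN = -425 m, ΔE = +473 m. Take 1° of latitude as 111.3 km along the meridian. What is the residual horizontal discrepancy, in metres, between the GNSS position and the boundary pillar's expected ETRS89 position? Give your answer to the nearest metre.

44 m

Observed coordinate differences: Δφ = -0.00413°, Δλ = +0.00761°.
Converting to metres (1° lat = 111300 m, cos φ = 0.526437): observed ΔN = -459.7 m, observed ΔE = 445.9 m.
Subtracting the expected shift leaves a residual of -459.7 − (-425) = -34.7 m north and 445.9 − (473) = -27.1 m east.
Residual distance = √((-34.7)² + (-27.1)²) = 44.0 m.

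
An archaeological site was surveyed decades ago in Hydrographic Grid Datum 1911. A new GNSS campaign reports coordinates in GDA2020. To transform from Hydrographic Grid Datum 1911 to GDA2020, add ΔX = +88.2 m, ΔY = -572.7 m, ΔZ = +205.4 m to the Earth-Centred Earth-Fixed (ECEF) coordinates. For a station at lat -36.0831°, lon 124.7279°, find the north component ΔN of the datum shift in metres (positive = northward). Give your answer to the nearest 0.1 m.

ΔN = -140.8 m

The local north axis is (−sin φ cos λ, −sin φ sin λ, cos φ), giving ΔN = -29.593 − 277.213 + 165.997 = -140.81 m.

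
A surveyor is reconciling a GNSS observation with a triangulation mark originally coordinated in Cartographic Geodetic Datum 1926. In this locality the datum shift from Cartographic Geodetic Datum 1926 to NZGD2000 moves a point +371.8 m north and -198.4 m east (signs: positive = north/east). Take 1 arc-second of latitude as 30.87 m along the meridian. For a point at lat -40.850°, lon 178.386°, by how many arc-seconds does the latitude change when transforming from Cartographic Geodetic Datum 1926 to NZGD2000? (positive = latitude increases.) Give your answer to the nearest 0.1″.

Δφ = 12.0″

1″ of latitude = 30.87 m, so Δφ = 371.8 / 30.87 = 12.044″.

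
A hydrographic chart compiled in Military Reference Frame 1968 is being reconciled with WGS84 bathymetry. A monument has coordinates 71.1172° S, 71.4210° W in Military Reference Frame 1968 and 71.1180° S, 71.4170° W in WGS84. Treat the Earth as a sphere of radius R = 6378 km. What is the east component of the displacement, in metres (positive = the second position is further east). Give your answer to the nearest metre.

Δφ = -71.1180° − -71.1172° = -0.0008°; Δλ = -71.4170° − -71.4210° = +0.0040°.
1° along a meridian = πR/180 = 111317 m.
ΔN = Δφ × 111317 = -89.1 m; ΔE = Δλ × 111317 × cos(-71.1172°) = +0.0040 × 111317 × 0.323633 = 144.1 m.

ΔE = 144 m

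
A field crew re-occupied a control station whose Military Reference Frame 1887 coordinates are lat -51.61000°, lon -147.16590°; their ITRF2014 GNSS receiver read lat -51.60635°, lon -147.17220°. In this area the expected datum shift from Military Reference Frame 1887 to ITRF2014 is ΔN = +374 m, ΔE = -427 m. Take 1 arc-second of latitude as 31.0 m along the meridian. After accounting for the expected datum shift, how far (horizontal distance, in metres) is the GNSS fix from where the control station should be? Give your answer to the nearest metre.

35 m

Observed coordinate differences: Δφ = +0.00365°, Δλ = -0.00630°.
Converting to metres (1° lat = 111600 m, cos φ = 0.621011): observed ΔN = 407.3 m, observed ΔE = -436.6 m.
Subtracting the expected shift leaves a residual of 407.3 − (374) = 33.3 m north and -436.6 − (-427) = -9.6 m east.
Residual distance = √(33.3² + (-9.6)²) = 34.7 m.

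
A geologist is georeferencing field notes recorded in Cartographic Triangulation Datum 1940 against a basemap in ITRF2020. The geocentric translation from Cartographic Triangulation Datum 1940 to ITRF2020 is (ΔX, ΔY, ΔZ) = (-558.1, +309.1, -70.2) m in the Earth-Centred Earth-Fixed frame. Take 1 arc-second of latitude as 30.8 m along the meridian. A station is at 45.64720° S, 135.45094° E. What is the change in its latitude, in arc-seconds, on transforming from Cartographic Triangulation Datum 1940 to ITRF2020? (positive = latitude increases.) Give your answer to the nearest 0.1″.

Δφ = 12.7″

sin φ = -0.715049, cos φ = 0.699075, sin λ = 0.701520, cos λ = -0.712650.
North component: ΔN = −sin φ cos λ·ΔX − sin φ sin λ·ΔY + cos φ·ΔZ = −(-0.715049)(-0.712650)(-558.1) − (-0.715049)(0.701520)(309.1) + (0.699075)(-70.2) = 390.37 m.
1° of latitude spans 3600 × 30.80 = 110880 m, so Δφ = 390.37 / 110880 × 3600 = 12.674″.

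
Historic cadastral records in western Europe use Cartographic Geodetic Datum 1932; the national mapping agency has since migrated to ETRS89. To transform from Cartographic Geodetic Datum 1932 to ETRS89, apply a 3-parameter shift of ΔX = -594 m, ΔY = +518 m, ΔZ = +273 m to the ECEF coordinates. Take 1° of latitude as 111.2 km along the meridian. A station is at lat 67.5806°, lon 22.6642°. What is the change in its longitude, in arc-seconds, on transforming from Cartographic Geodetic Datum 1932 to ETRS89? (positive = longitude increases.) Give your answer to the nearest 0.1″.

Δλ = 60.0″

sin φ = 0.924417, cos φ = 0.381383, sin λ = 0.385330, cos λ = 0.922779.
East component: ΔE = −sin λ·ΔX + cos λ·ΔY = −(0.385330)(-594) + (0.922779)(518) = 706.89 m.
1° of latitude spans 111200 m; at latitude φ, 1° of longitude spans that × cos φ = 42409.8 m, so Δλ = 706.89 / 42409.8 × 3600 = 60.005″.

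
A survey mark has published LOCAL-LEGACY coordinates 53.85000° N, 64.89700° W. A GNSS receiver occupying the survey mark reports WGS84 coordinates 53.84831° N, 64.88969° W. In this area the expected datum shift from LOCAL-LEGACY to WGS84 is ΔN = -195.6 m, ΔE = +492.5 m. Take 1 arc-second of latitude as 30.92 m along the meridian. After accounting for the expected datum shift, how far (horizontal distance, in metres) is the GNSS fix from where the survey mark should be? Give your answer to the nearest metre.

15 m

Observed coordinate differences: Δφ = -0.00169°, Δλ = +0.00731°.
Converting to metres (1° lat = 111312 m, cos φ = 0.589901): observed ΔN = -188.1 m, observed ΔE = 480.0 m.
Subtracting the expected shift leaves a residual of -188.1 − (-195.6) = 7.5 m north and 480.0 − (492.5) = -12.5 m east.
Residual distance = √(7.5² + (-12.5)²) = 14.6 m.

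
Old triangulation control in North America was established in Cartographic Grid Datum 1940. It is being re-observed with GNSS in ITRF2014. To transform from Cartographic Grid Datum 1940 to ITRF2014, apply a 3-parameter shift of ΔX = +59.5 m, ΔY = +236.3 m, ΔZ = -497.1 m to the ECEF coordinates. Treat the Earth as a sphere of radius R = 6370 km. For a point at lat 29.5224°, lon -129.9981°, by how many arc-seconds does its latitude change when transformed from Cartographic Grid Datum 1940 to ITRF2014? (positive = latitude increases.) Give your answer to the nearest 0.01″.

sin φ = 0.492764, cos φ = 0.870163, sin λ = -0.766066, cos λ = -0.642762.
North component: ΔN = −sin φ cos λ·ΔX − sin φ sin λ·ΔY + cos φ·ΔZ = −(0.492764)(-0.642762)(59.5) − (0.492764)(-0.766066)(236.3) + (0.870163)(-497.1) = -324.51 m.
1° of latitude spans πR/180 = 111177 m, so Δφ = -324.51 / 111177 × 3600 = -10.508″.

Δφ = -10.51″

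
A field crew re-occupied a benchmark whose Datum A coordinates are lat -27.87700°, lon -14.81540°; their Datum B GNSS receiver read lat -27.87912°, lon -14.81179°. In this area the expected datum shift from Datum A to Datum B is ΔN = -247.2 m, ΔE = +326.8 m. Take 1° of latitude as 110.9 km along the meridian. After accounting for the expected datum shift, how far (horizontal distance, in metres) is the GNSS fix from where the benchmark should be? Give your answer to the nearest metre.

30 m

Observed coordinate differences: Δφ = -0.00212°, Δλ = +0.00361°.
Converting to metres (1° lat = 110900 m, cos φ = 0.883953): observed ΔN = -235.1 m, observed ΔE = 353.9 m.
Subtracting the expected shift leaves a residual of -235.1 − (-247.2) = 12.1 m north and 353.9 − (326.8) = 27.1 m east.
Residual distance = √(12.1² + 27.1²) = 29.7 m.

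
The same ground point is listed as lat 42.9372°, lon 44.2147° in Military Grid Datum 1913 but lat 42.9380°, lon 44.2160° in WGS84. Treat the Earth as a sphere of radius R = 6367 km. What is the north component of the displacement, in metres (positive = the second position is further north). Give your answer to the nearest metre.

ΔN = 89 m

Δφ = 42.9380° − 42.9372° = +0.0008°; Δλ = 44.2160° − 44.2147° = +0.0013°.
1° along a meridian = πR/180 = 111125 m.
ΔN = Δφ × 111125 = 88.9 m; ΔE = Δλ × 111125 × cos(42.9372°) = +0.0013 × 111125 × 0.732101 = 105.8 m.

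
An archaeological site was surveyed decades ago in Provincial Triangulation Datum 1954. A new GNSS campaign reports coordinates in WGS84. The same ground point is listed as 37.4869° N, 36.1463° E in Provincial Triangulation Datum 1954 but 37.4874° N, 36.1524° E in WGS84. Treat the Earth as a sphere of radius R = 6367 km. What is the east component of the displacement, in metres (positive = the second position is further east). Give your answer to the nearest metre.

ΔE = 538 m

Δφ = 37.4874° − 37.4869° = +0.0005°; Δλ = 36.1524° − 36.1463° = +0.0061°.
1° along a meridian = πR/180 = 111125 m.
ΔN = Δφ × 111125 = 55.6 m; ΔE = Δλ × 111125 × cos(37.4869°) = +0.0061 × 111125 × 0.793493 = 537.9 m.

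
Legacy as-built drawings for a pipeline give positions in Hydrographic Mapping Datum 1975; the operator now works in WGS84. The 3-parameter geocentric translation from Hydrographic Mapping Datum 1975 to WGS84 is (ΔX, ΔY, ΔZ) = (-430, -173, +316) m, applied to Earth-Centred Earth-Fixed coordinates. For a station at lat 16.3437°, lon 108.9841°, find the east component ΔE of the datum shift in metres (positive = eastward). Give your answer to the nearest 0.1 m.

At φ = 16.3437°, λ = 108.9841°: sin φ = 0.281399, cos φ = 0.959591, sin λ = 0.945609, cos λ = -0.325306.
ΔE = −sin λ·ΔX + cos λ·ΔY = −(0.945609)·(-430) + (-0.325306)·(-173) = 462.89 m.

ΔE = 462.9 m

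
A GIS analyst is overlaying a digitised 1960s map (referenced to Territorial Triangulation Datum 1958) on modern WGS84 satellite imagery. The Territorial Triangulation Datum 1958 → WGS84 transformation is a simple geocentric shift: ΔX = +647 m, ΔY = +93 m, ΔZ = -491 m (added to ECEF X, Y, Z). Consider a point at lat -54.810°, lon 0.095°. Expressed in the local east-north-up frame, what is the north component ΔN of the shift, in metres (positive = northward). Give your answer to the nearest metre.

At φ = -54.810°, λ = 0.095°: sin φ = -0.817245, cos φ = 0.576290, sin λ = 0.001658, cos λ = 0.999999.
ΔN = −sin φ cos λ·ΔX − sin φ sin λ·ΔY + cos φ·ΔZ = −(-0.817245)(0.999999)(647) − (-0.817245)(0.001658)(93) + (0.576290)(-491) = 245.92 m.

ΔN = 246 m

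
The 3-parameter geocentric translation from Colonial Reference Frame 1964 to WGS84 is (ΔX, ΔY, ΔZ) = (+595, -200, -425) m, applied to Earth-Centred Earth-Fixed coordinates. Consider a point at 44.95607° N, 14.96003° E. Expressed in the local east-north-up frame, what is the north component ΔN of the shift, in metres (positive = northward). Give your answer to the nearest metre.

ΔN = -670 m

The local north axis is (−sin φ cos λ, −sin φ sin λ, cos φ), giving ΔN = -406.157 + 36.479 − 300.751 = -670.43 m.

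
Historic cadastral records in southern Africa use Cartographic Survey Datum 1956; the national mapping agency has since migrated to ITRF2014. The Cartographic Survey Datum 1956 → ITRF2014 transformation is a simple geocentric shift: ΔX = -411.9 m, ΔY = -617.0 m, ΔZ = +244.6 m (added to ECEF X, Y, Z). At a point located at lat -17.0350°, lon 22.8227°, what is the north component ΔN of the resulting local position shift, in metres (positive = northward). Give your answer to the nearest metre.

At φ = -17.0350°, λ = 22.8227°: sin φ = -0.292956, cos φ = 0.956126, sin λ = 0.387881, cos λ = 0.921710.
ΔN = −sin φ cos λ·ΔX − sin φ sin λ·ΔY + cos φ·ΔZ = −(-0.292956)(0.921710)(-411.9) − (-0.292956)(0.387881)(-617.0) + (0.956126)(244.6) = 52.54 m.

ΔN = 53 m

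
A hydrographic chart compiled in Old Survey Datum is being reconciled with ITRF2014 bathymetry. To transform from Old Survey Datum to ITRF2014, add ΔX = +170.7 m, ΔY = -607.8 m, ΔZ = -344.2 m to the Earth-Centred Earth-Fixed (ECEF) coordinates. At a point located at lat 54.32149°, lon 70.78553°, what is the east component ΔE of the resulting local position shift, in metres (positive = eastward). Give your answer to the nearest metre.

ΔE = -361 m

At φ = 54.32149°, λ = 70.78553°: sin φ = 0.812302, cos φ = 0.583237, sin λ = 0.944293, cos λ = 0.329105.
ΔE = −sin λ·ΔX + cos λ·ΔY = −(0.944293)·(170.7) + (0.329105)·(-607.8) = -361.22 m.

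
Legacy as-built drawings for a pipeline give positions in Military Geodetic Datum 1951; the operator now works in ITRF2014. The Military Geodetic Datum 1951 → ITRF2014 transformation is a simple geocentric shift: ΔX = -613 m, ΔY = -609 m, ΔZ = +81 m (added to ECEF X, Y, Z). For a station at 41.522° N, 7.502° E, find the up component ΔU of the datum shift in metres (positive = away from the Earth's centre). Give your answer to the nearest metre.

ΔU = -461 m

The local up (radial) axis is (cos φ cos λ, cos φ sin λ, sin φ), giving ΔU = -455.025 − 59.530 + 53.696 = -460.86 m.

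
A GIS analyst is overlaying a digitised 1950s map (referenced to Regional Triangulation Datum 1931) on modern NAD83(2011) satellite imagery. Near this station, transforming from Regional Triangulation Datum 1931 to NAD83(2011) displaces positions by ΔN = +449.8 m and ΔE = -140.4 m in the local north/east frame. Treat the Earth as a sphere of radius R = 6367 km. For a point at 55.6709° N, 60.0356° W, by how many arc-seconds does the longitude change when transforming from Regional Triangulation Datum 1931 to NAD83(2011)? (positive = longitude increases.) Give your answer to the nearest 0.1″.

Δλ = -8.1″

At latitude 55.6709°, cos φ = 0.563946.
One radian of longitude at latitude φ spans R cos φ, so Δλ = ΔE / (R cos φ) = -140.4 / (6367000 × 0.563946) = -3.9102e-05 rad = -8.065″.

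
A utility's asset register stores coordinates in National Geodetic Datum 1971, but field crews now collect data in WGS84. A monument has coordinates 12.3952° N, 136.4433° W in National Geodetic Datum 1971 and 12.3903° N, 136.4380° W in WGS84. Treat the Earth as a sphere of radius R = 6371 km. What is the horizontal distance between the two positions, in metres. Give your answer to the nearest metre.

793 m

Δφ = 12.3903° − 12.3952° = -0.0049°; Δλ = -136.4380° − -136.4433° = +0.0053°.
1° along a meridian = πR/180 = 111195 m.
ΔN = Δφ × 111195 = -544.9 m; ΔE = Δλ × 111195 × cos(12.3952°) = +0.0053 × 111195 × 0.976690 = 575.6 m.
Distance = √(ΔE² + ΔN²) = √(575.6² + (-544.9)²) = 792.6 m.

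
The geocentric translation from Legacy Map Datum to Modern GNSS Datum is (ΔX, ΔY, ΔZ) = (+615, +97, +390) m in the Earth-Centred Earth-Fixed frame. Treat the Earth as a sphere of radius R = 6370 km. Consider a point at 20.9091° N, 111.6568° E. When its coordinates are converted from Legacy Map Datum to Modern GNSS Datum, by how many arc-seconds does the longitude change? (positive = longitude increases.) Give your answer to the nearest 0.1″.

sin φ = 0.356886, cos φ = 0.934148, sin λ = 0.929411, cos λ = -0.369046.
East component: ΔE = −sin λ·ΔX + cos λ·ΔY = −(0.929411)(615) + (-0.369046)(97) = -607.39 m.
1° of latitude spans πR/180 = 111177 m; at latitude φ, 1° of longitude spans that × cos φ = 103856.2 m, so Δλ = -607.39 / 103856.2 × 3600 = -21.054″.

Δλ = -21.1″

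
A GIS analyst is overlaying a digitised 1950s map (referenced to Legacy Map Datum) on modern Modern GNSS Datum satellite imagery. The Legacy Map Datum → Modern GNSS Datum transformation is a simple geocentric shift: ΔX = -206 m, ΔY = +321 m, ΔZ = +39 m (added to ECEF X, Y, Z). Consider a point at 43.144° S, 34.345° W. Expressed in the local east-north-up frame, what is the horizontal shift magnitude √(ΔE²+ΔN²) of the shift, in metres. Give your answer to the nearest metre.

259 m

At φ = -43.144°, λ = -34.345°: sin φ = -0.683834, cos φ = 0.729637, sin λ = -0.564175, cos λ = 0.825655.
ΔE = −sin λ·ΔX + cos λ·ΔY = −(-0.564175)·(-206) + (0.825655)·(321) = 148.82 m.
ΔN = −sin φ cos λ·ΔX − sin φ sin λ·ΔY + cos φ·ΔZ = −(-0.683834)(0.825655)(-206) − (-0.683834)(-0.564175)(321) + (0.729637)(39) = -211.70 m.
Horizontal magnitude = √(ΔE² + ΔN²) = √(148.82² + (-211.70)²) = 258.77 m.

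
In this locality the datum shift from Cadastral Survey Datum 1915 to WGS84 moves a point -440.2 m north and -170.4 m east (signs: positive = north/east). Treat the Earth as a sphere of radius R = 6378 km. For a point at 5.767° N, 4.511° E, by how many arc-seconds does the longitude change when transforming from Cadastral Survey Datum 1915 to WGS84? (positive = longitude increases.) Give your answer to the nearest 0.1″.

At latitude 5.767°, cos φ = 0.994939.
One radian of longitude at latitude φ spans R cos φ, so Δλ = ΔE / (R cos φ) = -170.4 / (6378000 × 0.994939) = -2.6853e-05 rad = -5.539″.

Δλ = -5.5″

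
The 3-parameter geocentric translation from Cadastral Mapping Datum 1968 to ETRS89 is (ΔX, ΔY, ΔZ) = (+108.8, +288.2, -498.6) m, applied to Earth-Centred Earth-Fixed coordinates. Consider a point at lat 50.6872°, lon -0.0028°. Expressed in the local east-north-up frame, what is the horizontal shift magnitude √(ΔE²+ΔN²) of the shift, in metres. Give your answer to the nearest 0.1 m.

493.1 m

At φ = 50.6872°, λ = -0.0028°: sin φ = 0.773699, cos φ = 0.633554, sin λ = -0.000049, cos λ = 1.000000.
ΔE = −sin λ·ΔX + cos λ·ΔY = −(-0.000049)·(108.8) + (1.000000)·(288.2) = 288.21 m.
ΔN = −sin φ cos λ·ΔX − sin φ sin λ·ΔY + cos φ·ΔZ = −(0.773699)(1.000000)(108.8) − (0.773699)(-0.000049)(288.2) + (0.633554)(-498.6) = -400.06 m.
Horizontal magnitude = √(ΔE² + ΔN²) = √(288.21² + (-400.06)²) = 493.06 m.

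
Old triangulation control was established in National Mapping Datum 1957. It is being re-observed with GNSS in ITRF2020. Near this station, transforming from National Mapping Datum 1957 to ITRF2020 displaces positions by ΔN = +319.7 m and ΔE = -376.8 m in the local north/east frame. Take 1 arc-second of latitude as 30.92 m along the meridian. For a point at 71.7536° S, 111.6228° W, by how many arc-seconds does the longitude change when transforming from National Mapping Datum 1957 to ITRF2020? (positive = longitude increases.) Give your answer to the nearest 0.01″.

At latitude -71.7536°, cos φ = 0.313104.
1″ of longitude at this latitude = 30.92 × cos φ = 9.6812 m, so Δλ = -376.8 / 9.6812 = -38.921″.

Δλ = -38.92″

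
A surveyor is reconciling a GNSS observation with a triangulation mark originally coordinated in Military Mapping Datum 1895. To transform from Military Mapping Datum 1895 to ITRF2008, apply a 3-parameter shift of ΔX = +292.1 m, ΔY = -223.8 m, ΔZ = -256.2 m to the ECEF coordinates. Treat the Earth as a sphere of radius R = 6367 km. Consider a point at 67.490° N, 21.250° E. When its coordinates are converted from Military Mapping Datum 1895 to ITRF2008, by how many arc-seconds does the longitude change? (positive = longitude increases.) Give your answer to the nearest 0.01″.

sin φ = 0.923813, cos φ = 0.382845, sin λ = 0.362438, cos λ = 0.932008.
East component: ΔE = −sin λ·ΔX + cos λ·ΔY = −(0.362438)(292.1) + (0.932008)(-223.8) = -314.45 m.
1° of latitude spans πR/180 = 111125 m; at latitude φ, 1° of longitude spans that × cos φ = 42543.7 m, so Δλ = -314.45 / 42543.7 × 3600 = -26.609″.

Δλ = -26.61″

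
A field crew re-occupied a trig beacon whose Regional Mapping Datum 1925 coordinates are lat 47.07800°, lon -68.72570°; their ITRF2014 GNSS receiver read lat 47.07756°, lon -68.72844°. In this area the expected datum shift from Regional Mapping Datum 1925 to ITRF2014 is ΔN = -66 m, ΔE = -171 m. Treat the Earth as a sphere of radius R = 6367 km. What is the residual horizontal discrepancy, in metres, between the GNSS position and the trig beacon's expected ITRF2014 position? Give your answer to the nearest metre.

Observed coordinate differences: Δφ = -0.00044°, Δλ = -0.00274°.
Converting to metres (1° lat = 111125 m, cos φ = 0.681002): observed ΔN = -48.9 m, observed ΔE = -207.4 m.
Subtracting the expected shift leaves a residual of -48.9 − (-66) = 17.1 m north and -207.4 − (-171) = -36.4 m east.
Residual distance = √(17.1² + (-36.4)²) = 40.2 m.

40 m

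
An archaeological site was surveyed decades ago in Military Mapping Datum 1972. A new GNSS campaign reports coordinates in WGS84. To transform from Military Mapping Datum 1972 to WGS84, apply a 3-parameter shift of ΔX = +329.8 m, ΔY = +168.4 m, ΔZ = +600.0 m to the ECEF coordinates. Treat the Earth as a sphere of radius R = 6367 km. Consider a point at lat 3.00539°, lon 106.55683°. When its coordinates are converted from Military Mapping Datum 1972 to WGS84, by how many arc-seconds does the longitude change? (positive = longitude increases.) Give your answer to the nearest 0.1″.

sin φ = 0.052430, cos φ = 0.998625, sin λ = 0.958538, cos λ = -0.284966.
East component: ΔE = −sin λ·ΔX + cos λ·ΔY = −(0.958538)(329.8) + (-0.284966)(168.4) = -364.11 m.
1° of latitude spans πR/180 = 111125 m; at latitude φ, 1° of longitude spans that × cos φ = 110972.3 m, so Δλ = -364.11 / 110972.3 × 3600 = -11.812″.

Δλ = -11.8″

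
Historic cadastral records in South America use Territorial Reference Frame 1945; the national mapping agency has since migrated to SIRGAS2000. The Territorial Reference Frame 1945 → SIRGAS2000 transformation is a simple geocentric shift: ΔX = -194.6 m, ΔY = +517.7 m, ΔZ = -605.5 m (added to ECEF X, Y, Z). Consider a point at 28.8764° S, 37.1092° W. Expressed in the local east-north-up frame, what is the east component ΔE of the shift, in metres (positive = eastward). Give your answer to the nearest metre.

At φ = -28.8764°, λ = -37.1092°: sin φ = -0.482922, cos φ = 0.875664, sin λ = -0.603336, cos λ = 0.797487.
ΔE = −sin λ·ΔX + cos λ·ΔY = −(-0.603336)·(-194.6) + (0.797487)·(517.7) = 295.45 m.

ΔE = 295 m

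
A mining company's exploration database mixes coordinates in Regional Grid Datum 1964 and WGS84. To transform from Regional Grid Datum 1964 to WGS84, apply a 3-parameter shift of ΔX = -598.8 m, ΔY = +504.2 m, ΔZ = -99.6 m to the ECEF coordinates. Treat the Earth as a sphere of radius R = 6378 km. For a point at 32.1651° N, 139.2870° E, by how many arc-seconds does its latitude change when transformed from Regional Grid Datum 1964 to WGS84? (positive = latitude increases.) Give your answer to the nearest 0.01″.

sin φ = 0.532361, cos φ = 0.846518, sin λ = 0.652270, cos λ = -0.757986.
North component: ΔN = −sin φ cos λ·ΔX − sin φ sin λ·ΔY + cos φ·ΔZ = −(0.532361)(-0.757986)(-598.8) − (0.532361)(0.652270)(504.2) + (0.846518)(-99.6) = -501.02 m.
1° of latitude spans πR/180 = 111317 m, so Δφ = -501.02 / 111317 × 3600 = -16.203″.

Δφ = -16.20″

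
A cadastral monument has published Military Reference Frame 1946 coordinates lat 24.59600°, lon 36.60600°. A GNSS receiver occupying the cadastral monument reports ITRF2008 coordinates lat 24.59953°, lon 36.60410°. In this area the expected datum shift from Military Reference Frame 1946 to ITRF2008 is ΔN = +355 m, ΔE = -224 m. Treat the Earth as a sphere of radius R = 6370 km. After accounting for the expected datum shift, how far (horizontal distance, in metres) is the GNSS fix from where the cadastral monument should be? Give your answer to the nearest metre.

49 m

Observed coordinate differences: Δφ = +0.00353°, Δλ = -0.00190°.
Converting to metres (1° lat = 111177 m, cos φ = 0.909265): observed ΔN = 392.5 m, observed ΔE = -192.1 m.
Subtracting the expected shift leaves a residual of 392.5 − (355) = 37.5 m north and -192.1 − (-224) = 31.9 m east.
Residual distance = √(37.5² + 31.9²) = 49.2 m.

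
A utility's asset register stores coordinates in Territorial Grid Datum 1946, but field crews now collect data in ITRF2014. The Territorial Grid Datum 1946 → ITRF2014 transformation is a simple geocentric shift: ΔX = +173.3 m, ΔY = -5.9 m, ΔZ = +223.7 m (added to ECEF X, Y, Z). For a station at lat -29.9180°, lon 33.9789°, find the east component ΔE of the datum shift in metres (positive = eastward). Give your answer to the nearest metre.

ΔE = -102 m

The local east axis at (φ, λ) is (−sin λ, cos λ, 0), so ΔE = −sin(33.9789°)·173.3 + cos(33.9789°)·(-5.9) = -101.75 m.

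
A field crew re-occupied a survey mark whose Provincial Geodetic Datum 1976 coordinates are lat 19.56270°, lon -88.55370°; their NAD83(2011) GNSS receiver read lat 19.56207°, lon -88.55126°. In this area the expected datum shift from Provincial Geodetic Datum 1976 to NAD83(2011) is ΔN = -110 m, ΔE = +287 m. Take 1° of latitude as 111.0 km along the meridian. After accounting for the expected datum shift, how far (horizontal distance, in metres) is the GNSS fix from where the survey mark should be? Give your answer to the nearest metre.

Observed coordinate differences: Δφ = -0.00063°, Δλ = +0.00244°.
Converting to metres (1° lat = 111000 m, cos φ = 0.942276): observed ΔN = -69.9 m, observed ΔE = 255.2 m.
Subtracting the expected shift leaves a residual of -69.9 − (-110) = 40.1 m north and 255.2 − (287) = -31.8 m east.
Residual distance = √(40.1² + (-31.8)²) = 51.2 m.

51 m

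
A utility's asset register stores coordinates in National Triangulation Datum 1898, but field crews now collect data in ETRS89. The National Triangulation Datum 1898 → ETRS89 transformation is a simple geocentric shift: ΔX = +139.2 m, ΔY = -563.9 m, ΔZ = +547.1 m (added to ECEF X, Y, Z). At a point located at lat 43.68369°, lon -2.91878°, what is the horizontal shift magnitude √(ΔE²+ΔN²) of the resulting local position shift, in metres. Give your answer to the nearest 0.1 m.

At φ = 43.68369°, λ = -2.91878°: sin φ = 0.690677, cos φ = 0.723164, sin λ = -0.050920, cos λ = 0.998703.
ΔE = −sin λ·ΔX + cos λ·ΔY = −(-0.050920)·(139.2) + (0.998703)·(-563.9) = -556.08 m.
ΔN = −sin φ cos λ·ΔX − sin φ sin λ·ΔY + cos φ·ΔZ = −(0.690677)(0.998703)(139.2) − (0.690677)(-0.050920)(-563.9) + (0.723164)(547.1) = 279.79 m.
Horizontal magnitude = √(ΔE² + ΔN²) = √((-556.08)² + 279.79²) = 622.50 m.

622.5 m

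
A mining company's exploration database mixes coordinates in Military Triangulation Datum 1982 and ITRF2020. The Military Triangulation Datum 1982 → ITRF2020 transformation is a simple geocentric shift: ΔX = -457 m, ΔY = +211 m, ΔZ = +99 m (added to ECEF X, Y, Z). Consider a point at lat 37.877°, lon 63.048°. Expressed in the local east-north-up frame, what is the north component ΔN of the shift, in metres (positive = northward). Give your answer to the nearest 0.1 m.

At φ = 37.877°, λ = 63.048°: sin φ = 0.613968, cos φ = 0.789331, sin λ = 0.891387, cos λ = 0.453244.
ΔN = −sin φ cos λ·ΔX − sin φ sin λ·ΔY + cos φ·ΔZ = −(0.613968)(0.453244)(-457) − (0.613968)(0.891387)(211) + (0.789331)(99) = 89.84 m.

ΔN = 89.8 m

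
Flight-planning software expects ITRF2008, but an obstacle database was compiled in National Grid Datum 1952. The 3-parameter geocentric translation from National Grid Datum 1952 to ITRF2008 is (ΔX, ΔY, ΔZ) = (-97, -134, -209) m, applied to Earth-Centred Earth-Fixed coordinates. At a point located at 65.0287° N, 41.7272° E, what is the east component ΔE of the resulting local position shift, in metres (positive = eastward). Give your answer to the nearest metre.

ΔE = -35 m

The local east axis at (φ, λ) is (−sin λ, cos λ, 0), so ΔE = −sin(41.7272°)·(-97) + cos(41.7272°)·(-134) = -35.45 m.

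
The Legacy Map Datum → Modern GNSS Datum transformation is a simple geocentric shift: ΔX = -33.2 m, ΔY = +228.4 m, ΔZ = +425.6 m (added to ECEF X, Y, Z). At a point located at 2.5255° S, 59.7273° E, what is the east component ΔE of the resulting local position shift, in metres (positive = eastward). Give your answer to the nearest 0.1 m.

The local east axis at (φ, λ) is (−sin λ, cos λ, 0), so ΔE = −sin(59.7273°)·(-33.2) + cos(59.7273°)·228.4 = 143.81 m.

ΔE = 143.8 m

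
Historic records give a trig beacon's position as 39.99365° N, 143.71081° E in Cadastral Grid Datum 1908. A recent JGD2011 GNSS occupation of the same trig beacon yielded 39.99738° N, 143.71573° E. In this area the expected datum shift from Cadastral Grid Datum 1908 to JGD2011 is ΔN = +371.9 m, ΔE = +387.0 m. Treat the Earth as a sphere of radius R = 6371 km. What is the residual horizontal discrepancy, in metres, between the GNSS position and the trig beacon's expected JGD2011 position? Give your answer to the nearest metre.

54 m

Observed coordinate differences: Δφ = +0.00373°, Δλ = +0.00492°.
Converting to metres (1° lat = 111195 m, cos φ = 0.766116): observed ΔN = 414.8 m, observed ΔE = 419.1 m.
Subtracting the expected shift leaves a residual of 414.8 − (371.9) = 42.9 m north and 419.1 − (387.0) = 32.1 m east.
Residual distance = √(42.9² + 32.1²) = 53.6 m.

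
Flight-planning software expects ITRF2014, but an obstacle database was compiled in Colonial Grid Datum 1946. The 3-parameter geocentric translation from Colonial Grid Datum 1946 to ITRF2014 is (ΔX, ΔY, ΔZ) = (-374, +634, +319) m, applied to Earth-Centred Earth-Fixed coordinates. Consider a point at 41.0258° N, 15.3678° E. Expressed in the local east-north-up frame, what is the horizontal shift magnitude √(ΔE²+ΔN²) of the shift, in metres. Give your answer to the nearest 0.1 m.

799.7 m

The local east axis at (φ, λ) is (−sin λ, cos λ, 0), so ΔE = −sin(15.3678°)·(-374) + cos(15.3678°)·634 = 710.45 m.
The local north axis is (−sin φ cos λ, −sin φ sin λ, cos φ), giving ΔN = 236.715 − 110.287 + 240.658 = 367.09 m.
Horizontal magnitude = √(ΔE² + ΔN²) = √(710.45² + 367.09²) = 799.68 m.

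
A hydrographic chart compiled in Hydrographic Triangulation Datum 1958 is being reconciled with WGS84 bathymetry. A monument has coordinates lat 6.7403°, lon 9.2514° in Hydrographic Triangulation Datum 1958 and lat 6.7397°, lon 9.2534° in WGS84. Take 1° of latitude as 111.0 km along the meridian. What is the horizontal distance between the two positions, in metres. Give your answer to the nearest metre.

Δφ = 6.7397° − 6.7403° = -0.0006°; Δλ = 9.2534° − 9.2514° = +0.0020°.
ΔN = Δφ × 111000 = -66.6 m; ΔE = Δλ × 111000 × cos(6.7403°) = +0.0020 × 111000 × 0.993088 = 220.5 m.
Distance = √(ΔE² + ΔN²) = √(220.5² + (-66.6)²) = 230.3 m.

230 m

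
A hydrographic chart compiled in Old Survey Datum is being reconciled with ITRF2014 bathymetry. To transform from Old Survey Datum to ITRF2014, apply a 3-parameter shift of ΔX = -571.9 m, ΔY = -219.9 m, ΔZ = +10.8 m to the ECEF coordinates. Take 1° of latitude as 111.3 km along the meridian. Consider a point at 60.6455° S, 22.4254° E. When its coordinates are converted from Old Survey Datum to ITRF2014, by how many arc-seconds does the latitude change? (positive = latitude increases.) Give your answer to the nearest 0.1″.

Δφ = -17.1″

sin φ = -0.871603, cos φ = 0.490212, sin λ = 0.381480, cos λ = 0.924377.
North component: ΔN = −sin φ cos λ·ΔX − sin φ sin λ·ΔY + cos φ·ΔZ = −(-0.871603)(0.924377)(-571.9) − (-0.871603)(0.381480)(-219.9) + (0.490212)(10.8) = -528.60 m.
1° of latitude spans 111300 m, so Δφ = -528.60 / 111300 × 3600 = -17.097″.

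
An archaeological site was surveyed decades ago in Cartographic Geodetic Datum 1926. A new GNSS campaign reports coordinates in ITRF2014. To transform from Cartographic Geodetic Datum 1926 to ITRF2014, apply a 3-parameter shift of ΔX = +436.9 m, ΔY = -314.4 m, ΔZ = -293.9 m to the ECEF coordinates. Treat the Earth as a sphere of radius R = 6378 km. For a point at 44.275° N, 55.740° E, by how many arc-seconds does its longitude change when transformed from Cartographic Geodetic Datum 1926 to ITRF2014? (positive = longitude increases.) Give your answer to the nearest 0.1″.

Δλ = -24.3″

sin φ = 0.698103, cos φ = 0.715997, sin λ = 0.826492, cos λ = 0.562949.
East component: ΔE = −sin λ·ΔX + cos λ·ΔY = −(0.826492)(436.9) + (0.562949)(-314.4) = -538.09 m.
1° of latitude spans πR/180 = 111317 m; at latitude φ, 1° of longitude spans that × cos φ = 79702.8 m, so Δλ = -538.09 / 79702.8 × 3600 = -24.304″.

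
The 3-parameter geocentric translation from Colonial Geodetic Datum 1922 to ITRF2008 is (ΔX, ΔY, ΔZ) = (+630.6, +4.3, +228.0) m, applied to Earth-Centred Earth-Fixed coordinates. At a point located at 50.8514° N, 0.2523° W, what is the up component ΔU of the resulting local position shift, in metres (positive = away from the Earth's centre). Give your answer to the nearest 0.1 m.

ΔU = 574.9 m

At φ = 50.8514°, λ = -0.2523°: sin φ = 0.775511, cos φ = 0.631334, sin λ = -0.004403, cos λ = 0.999990.
ΔU = cos φ cos λ·ΔX + cos φ sin λ·ΔY + sin φ·ΔZ = (0.631334)(0.999990)(630.6) + (0.631334)(-0.004403)(4.3) + (0.775511)(228.0) = 574.92 m.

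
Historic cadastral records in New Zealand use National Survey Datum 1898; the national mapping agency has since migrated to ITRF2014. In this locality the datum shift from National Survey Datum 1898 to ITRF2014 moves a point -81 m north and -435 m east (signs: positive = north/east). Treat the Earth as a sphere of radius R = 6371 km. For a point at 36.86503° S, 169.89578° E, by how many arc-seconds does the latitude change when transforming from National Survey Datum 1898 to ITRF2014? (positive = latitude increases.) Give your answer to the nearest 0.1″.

Δφ = -2.6″

On a sphere of radius R, 1 rad of latitude = R, so Δφ = ΔN / R = -81.0 / 6371000 = -1.2714e-05 rad = -2.622″.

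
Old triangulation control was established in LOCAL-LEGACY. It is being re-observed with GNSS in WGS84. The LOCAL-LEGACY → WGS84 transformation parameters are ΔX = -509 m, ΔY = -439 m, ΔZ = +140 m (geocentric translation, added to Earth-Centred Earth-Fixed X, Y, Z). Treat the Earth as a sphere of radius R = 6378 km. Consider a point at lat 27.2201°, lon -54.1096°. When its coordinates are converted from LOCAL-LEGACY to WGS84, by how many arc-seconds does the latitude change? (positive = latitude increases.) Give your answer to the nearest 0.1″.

Δφ = 3.2″

sin φ = 0.457410, cos φ = 0.889256, sin λ = -0.810140, cos λ = 0.586237.
North component: ΔN = −sin φ cos λ·ΔX − sin φ sin λ·ΔY + cos φ·ΔZ = −(0.457410)(0.586237)(-509) − (0.457410)(-0.810140)(-439) + (0.889256)(140) = 98.31 m.
1° of latitude spans πR/180 = 111317 m, so Δφ = 98.31 / 111317 × 3600 = 3.179″.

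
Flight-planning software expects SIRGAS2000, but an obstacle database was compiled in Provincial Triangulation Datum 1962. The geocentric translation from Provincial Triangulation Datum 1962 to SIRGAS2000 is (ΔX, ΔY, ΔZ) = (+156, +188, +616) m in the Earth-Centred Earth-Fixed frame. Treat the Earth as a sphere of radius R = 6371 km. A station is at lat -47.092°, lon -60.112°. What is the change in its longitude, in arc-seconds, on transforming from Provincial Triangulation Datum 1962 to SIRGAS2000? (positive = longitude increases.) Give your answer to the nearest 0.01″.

Δλ = 10.89″

sin φ = -0.732448, cos φ = 0.680823, sin λ = -0.867001, cos λ = 0.498306.
East component: ΔE = −sin λ·ΔX + cos λ·ΔY = −(-0.867001)(156) + (0.498306)(188) = 228.93 m.
1° of latitude spans πR/180 = 111195 m; at latitude φ, 1° of longitude spans that × cos φ = 75704.1 m, so Δλ = 228.93 / 75704.1 × 3600 = 10.887″.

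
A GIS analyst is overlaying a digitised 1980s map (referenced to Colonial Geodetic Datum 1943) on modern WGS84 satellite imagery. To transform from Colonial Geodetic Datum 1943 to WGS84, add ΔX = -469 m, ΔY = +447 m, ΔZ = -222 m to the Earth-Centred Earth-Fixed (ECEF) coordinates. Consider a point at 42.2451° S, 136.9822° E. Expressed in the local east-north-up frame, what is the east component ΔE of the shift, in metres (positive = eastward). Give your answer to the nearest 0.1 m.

At φ = -42.2451°, λ = 136.9822°: sin φ = -0.672304, cos φ = 0.740276, sin λ = 0.682226, cos λ = -0.731142.
ΔE = −sin λ·ΔX + cos λ·ΔY = −(0.682226)·(-469) + (-0.731142)·(447) = -6.86 m.

ΔE = -6.9 m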